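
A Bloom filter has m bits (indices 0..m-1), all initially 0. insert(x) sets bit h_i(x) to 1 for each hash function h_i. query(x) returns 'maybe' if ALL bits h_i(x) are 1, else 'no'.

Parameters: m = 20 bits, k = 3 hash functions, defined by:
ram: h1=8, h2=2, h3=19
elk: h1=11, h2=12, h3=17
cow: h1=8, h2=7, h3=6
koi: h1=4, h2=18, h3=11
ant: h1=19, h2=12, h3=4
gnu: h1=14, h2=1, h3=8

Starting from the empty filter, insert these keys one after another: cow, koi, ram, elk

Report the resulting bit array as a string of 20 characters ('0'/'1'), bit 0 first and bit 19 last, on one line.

Answer: 00101011100110000111

Derivation:
Start: bits=00000000000000000000
After insert 'cow': sets bits 6 7 8 -> bits=00000011100000000000
After insert 'koi': sets bits 4 11 18 -> bits=00001011100100000010
After insert 'ram': sets bits 2 8 19 -> bits=00101011100100000011
After insert 'elk': sets bits 11 12 17 -> bits=00101011100110000111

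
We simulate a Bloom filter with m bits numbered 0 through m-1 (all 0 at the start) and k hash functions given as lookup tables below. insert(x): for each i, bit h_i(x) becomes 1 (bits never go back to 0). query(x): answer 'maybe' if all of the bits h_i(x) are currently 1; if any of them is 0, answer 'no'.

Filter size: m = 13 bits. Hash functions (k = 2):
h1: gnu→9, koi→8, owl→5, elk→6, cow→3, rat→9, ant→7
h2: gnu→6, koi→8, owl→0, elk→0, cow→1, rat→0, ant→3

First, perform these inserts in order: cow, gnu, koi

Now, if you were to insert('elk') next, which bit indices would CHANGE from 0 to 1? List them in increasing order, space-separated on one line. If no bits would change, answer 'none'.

Answer: 0

Derivation:
Start: bits=0000000000000
After insert 'cow': sets bits 1 3 -> bits=0101000000000
After insert 'gnu': sets bits 6 9 -> bits=0101001001000
After insert 'koi': sets bits 8 -> bits=0101001011000
insert 'elk' would touch bits 0 6; currently bit0=0, bit6=1
Bits that are 0 among those (would change 0->1): 0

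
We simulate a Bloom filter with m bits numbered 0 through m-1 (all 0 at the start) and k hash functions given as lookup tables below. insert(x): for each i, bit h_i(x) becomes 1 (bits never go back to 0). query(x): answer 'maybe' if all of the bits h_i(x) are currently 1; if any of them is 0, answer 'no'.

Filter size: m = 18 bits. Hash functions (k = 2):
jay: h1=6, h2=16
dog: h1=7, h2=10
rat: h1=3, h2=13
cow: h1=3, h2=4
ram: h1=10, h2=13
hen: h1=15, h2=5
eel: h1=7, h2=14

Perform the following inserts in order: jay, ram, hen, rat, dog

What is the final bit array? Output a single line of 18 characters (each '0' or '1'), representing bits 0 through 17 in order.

Start: bits=000000000000000000
After insert 'jay': sets bits 6 16 -> bits=000000100000000010
After insert 'ram': sets bits 10 13 -> bits=000000100010010010
After insert 'hen': sets bits 5 15 -> bits=000001100010010110
After insert 'rat': sets bits 3 13 -> bits=000101100010010110
After insert 'dog': sets bits 7 10 -> bits=000101110010010110

Answer: 000101110010010110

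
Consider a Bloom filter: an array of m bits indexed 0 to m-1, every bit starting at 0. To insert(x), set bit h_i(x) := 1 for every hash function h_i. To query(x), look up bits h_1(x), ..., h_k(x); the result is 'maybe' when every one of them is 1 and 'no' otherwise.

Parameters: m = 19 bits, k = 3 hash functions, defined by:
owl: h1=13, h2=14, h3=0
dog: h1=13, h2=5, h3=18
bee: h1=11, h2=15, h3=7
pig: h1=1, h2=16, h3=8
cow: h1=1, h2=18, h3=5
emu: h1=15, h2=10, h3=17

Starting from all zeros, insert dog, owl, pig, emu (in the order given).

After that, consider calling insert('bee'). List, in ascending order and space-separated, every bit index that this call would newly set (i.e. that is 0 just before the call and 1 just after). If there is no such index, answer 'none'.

Start: bits=0000000000000000000
After insert 'dog': sets bits 5 13 18 -> bits=0000010000000100001
After insert 'owl': sets bits 0 13 14 -> bits=1000010000000110001
After insert 'pig': sets bits 1 8 16 -> bits=1100010010000110101
After insert 'emu': sets bits 10 15 17 -> bits=1100010010100111111
insert 'bee' would touch bits 7 11 15; currently bit7=0, bit11=0, bit15=1
Bits that are 0 among those (would change 0->1): 7 11

Answer: 7 11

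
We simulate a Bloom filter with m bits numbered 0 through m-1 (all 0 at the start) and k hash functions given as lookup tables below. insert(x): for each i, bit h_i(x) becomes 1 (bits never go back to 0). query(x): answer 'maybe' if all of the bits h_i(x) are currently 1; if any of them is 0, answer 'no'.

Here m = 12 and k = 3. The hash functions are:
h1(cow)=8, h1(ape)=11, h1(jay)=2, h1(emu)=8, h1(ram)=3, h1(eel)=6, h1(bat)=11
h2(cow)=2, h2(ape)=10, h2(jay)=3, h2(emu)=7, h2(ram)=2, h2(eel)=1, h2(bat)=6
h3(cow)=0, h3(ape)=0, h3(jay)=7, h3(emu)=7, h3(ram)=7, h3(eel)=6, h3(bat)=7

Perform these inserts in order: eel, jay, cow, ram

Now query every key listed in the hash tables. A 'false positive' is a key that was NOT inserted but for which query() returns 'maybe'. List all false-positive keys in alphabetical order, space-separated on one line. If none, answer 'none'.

Start: bits=000000000000
After insert 'eel': sets bits 1 6 -> bits=010000100000
After insert 'jay': sets bits 2 3 7 -> bits=011100110000
After insert 'cow': sets bits 0 2 8 -> bits=111100111000
After insert 'ram': sets bits 2 3 7 -> bits=111100111000
Not inserted: ape bat emu — query each against bits=111100111000:
query ape: checks bit0=1, bit10=0, bit11=0 (has a 0) -> no => not a false positive
query bat: checks bit6=1, bit7=1, bit11=0 (has a 0) -> no => not a false positive
query emu: checks bit7=1, bit8=1 (all 1) -> maybe => FALSE POSITIVE
False positives (alphabetical): emu

Answer: emu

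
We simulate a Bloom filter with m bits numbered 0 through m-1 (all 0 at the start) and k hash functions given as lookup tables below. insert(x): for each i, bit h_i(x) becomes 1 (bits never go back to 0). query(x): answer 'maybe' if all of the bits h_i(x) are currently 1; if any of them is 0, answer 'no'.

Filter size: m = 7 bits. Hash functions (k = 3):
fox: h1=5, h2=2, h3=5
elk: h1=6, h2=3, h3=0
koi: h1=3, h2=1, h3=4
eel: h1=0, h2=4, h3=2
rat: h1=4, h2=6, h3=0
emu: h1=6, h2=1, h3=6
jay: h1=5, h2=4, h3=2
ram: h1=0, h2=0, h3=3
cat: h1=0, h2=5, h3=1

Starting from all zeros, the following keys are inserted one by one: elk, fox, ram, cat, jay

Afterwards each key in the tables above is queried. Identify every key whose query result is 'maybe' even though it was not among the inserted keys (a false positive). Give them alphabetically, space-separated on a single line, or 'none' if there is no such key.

Start: bits=0000000
After insert 'elk': sets bits 0 3 6 -> bits=1001001
After insert 'fox': sets bits 2 5 -> bits=1011011
After insert 'ram': sets bits 0 3 -> bits=1011011
After insert 'cat': sets bits 0 1 5 -> bits=1111011
After insert 'jay': sets bits 2 4 5 -> bits=1111111
Not inserted: eel emu koi rat — query each against bits=1111111:
query eel: checks bit0=1, bit2=1, bit4=1 (all 1) -> maybe => FALSE POSITIVE
query emu: checks bit1=1, bit6=1 (all 1) -> maybe => FALSE POSITIVE
query koi: checks bit1=1, bit3=1, bit4=1 (all 1) -> maybe => FALSE POSITIVE
query rat: checks bit0=1, bit4=1, bit6=1 (all 1) -> maybe => FALSE POSITIVE
False positives (alphabetical): eel emu koi rat

Answer: eel emu koi rat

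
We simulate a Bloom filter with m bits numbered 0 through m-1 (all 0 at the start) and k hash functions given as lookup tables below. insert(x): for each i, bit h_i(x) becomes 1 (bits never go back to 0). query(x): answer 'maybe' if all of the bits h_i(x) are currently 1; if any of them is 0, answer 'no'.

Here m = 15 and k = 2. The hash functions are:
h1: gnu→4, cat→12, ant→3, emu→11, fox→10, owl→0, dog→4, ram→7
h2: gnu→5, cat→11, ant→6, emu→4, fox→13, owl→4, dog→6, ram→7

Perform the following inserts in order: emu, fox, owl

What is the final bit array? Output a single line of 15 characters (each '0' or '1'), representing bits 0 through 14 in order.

Answer: 100010000011010

Derivation:
Start: bits=000000000000000
After insert 'emu': sets bits 4 11 -> bits=000010000001000
After insert 'fox': sets bits 10 13 -> bits=000010000011010
After insert 'owl': sets bits 0 4 -> bits=100010000011010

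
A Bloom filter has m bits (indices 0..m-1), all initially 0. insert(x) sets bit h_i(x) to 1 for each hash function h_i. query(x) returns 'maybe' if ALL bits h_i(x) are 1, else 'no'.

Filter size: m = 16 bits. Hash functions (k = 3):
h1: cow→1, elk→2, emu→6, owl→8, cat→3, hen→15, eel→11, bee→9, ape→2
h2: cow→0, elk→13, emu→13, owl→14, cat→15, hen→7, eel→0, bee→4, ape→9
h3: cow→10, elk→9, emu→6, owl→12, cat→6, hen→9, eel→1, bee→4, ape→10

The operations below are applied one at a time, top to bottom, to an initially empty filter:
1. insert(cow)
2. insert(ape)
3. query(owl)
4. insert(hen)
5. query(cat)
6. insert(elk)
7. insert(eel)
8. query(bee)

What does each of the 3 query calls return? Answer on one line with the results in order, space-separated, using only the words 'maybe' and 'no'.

Answer: no no no

Derivation:
Start: bits=0000000000000000
Op 1: insert cow -> sets bits 0 1 10 -> bits=1100000000100000
Op 2: insert ape -> sets bits 2 9 10 -> bits=1110000001100000
Op 3: query owl -> checks bit8=0, bit12=0, bit14=0 (has a 0) -> no
Op 4: insert hen -> sets bits 7 9 15 -> bits=1110000101100001
Op 5: query cat -> checks bit3=0, bit6=0, bit15=1 (has a 0) -> no
Op 6: insert elk -> sets bits 2 9 13 -> bits=1110000101100101
Op 7: insert eel -> sets bits 0 1 11 -> bits=1110000101110101
Op 8: query bee -> checks bit4=0, bit9=1 (has a 0) -> no
Query results in order: no no no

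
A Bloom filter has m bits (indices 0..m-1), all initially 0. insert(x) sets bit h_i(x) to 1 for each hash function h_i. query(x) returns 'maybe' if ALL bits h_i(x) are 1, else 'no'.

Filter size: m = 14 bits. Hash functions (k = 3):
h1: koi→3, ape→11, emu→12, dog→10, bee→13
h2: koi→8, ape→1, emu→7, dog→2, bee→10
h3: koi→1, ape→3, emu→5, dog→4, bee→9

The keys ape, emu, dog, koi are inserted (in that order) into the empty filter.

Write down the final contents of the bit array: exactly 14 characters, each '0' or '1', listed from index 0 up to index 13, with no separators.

Start: bits=00000000000000
After insert 'ape': sets bits 1 3 11 -> bits=01010000000100
After insert 'emu': sets bits 5 7 12 -> bits=01010101000110
After insert 'dog': sets bits 2 4 10 -> bits=01111101001110
After insert 'koi': sets bits 1 3 8 -> bits=01111101101110

Answer: 01111101101110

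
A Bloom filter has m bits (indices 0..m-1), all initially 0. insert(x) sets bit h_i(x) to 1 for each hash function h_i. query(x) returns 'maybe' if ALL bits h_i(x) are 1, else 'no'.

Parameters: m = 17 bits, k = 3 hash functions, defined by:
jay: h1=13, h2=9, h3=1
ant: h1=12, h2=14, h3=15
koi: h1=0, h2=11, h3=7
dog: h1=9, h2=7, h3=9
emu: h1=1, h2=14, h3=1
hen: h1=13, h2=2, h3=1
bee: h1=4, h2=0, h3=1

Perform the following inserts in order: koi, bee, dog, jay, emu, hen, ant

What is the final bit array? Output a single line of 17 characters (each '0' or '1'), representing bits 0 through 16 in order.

Start: bits=00000000000000000
After insert 'koi': sets bits 0 7 11 -> bits=10000001000100000
After insert 'bee': sets bits 0 1 4 -> bits=11001001000100000
After insert 'dog': sets bits 7 9 -> bits=11001001010100000
After insert 'jay': sets bits 1 9 13 -> bits=11001001010101000
After insert 'emu': sets bits 1 14 -> bits=11001001010101100
After insert 'hen': sets bits 1 2 13 -> bits=11101001010101100
After insert 'ant': sets bits 12 14 15 -> bits=11101001010111110

Answer: 11101001010111110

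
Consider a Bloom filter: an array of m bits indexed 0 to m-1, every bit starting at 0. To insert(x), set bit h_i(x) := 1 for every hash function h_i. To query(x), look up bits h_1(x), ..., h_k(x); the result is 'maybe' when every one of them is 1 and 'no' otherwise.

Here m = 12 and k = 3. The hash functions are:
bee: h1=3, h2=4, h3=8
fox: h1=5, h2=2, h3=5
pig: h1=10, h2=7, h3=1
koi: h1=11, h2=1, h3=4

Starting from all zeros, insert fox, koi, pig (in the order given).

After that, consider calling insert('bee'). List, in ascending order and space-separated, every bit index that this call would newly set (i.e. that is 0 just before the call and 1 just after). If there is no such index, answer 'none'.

Start: bits=000000000000
After insert 'fox': sets bits 2 5 -> bits=001001000000
After insert 'koi': sets bits 1 4 11 -> bits=011011000001
After insert 'pig': sets bits 1 7 10 -> bits=011011010011
insert 'bee' would touch bits 3 4 8; currently bit3=0, bit4=1, bit8=0
Bits that are 0 among those (would change 0->1): 3 8

Answer: 3 8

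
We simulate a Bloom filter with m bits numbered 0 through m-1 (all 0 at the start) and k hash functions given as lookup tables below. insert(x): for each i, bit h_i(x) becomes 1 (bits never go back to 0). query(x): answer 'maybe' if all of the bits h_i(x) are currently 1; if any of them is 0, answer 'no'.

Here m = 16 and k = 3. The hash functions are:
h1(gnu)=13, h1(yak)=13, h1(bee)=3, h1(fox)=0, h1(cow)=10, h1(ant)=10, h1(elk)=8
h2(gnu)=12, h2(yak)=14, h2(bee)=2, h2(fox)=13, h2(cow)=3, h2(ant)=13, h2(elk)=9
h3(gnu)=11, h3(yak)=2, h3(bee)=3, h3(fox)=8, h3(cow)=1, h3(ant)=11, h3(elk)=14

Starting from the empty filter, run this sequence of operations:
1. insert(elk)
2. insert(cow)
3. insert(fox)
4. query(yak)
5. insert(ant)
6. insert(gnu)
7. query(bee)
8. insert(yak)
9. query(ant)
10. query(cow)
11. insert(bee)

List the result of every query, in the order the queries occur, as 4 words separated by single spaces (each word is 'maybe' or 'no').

Start: bits=0000000000000000
Op 1: insert elk -> sets bits 8 9 14 -> bits=0000000011000010
Op 2: insert cow -> sets bits 1 3 10 -> bits=0101000011100010
Op 3: insert fox -> sets bits 0 8 13 -> bits=1101000011100110
Op 4: query yak -> checks bit2=0, bit13=1, bit14=1 (has a 0) -> no
Op 5: insert ant -> sets bits 10 11 13 -> bits=1101000011110110
Op 6: insert gnu -> sets bits 11 12 13 -> bits=1101000011111110
Op 7: query bee -> checks bit2=0, bit3=1 (has a 0) -> no
Op 8: insert yak -> sets bits 2 13 14 -> bits=1111000011111110
Op 9: query ant -> checks bit10=1, bit11=1, bit13=1 (all 1) -> maybe
Op 10: query cow -> checks bit1=1, bit3=1, bit10=1 (all 1) -> maybe
Op 11: insert bee -> sets bits 2 3 -> bits=1111000011111110
Query results in order: no no maybe maybe

Answer: no no maybe maybe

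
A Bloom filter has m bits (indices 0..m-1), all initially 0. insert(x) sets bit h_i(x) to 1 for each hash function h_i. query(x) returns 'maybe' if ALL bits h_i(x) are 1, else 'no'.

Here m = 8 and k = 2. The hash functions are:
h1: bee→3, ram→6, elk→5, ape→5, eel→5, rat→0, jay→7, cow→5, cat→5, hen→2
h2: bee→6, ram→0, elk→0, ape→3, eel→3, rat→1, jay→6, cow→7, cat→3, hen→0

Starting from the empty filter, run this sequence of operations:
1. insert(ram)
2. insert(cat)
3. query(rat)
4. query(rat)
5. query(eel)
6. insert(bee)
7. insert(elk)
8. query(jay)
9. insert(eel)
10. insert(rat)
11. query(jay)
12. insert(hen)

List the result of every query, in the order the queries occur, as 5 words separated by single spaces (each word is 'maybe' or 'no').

Answer: no no maybe no no

Derivation:
Start: bits=00000000
Op 1: insert ram -> sets bits 0 6 -> bits=10000010
Op 2: insert cat -> sets bits 3 5 -> bits=10010110
Op 3: query rat -> checks bit0=1, bit1=0 (has a 0) -> no
Op 4: query rat -> checks bit0=1, bit1=0 (has a 0) -> no
Op 5: query eel -> checks bit3=1, bit5=1 (all 1) -> maybe
Op 6: insert bee -> sets bits 3 6 -> bits=10010110
Op 7: insert elk -> sets bits 0 5 -> bits=10010110
Op 8: query jay -> checks bit6=1, bit7=0 (has a 0) -> no
Op 9: insert eel -> sets bits 3 5 -> bits=10010110
Op 10: insert rat -> sets bits 0 1 -> bits=11010110
Op 11: query jay -> checks bit6=1, bit7=0 (has a 0) -> no
Op 12: insert hen -> sets bits 0 2 -> bits=11110110
Query results in order: no no maybe no no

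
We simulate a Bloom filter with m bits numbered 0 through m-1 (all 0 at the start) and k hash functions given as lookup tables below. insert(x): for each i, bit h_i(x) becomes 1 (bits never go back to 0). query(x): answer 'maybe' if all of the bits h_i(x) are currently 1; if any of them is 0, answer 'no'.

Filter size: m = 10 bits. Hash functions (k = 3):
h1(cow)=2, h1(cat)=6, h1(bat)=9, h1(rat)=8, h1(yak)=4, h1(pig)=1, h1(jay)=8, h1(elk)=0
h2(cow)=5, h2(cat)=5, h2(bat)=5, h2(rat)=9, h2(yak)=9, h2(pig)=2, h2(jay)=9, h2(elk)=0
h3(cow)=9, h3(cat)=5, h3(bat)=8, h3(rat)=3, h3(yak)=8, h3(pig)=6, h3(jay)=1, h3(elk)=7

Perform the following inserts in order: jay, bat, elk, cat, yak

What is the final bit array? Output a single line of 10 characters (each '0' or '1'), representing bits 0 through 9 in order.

Start: bits=0000000000
After insert 'jay': sets bits 1 8 9 -> bits=0100000011
After insert 'bat': sets bits 5 8 9 -> bits=0100010011
After insert 'elk': sets bits 0 7 -> bits=1100010111
After insert 'cat': sets bits 5 6 -> bits=1100011111
After insert 'yak': sets bits 4 8 9 -> bits=1100111111

Answer: 1100111111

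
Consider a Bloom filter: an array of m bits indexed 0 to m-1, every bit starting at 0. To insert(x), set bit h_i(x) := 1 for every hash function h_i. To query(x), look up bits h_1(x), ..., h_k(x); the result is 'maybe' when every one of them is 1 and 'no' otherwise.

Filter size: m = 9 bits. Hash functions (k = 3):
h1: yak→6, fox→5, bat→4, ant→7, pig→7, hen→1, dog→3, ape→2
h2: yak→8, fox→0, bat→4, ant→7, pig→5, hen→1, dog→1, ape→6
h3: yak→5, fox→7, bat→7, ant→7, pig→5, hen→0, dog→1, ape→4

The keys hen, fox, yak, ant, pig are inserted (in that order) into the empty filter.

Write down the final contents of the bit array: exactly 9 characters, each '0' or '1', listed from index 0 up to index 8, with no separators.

Answer: 110001111

Derivation:
Start: bits=000000000
After insert 'hen': sets bits 0 1 -> bits=110000000
After insert 'fox': sets bits 0 5 7 -> bits=110001010
After insert 'yak': sets bits 5 6 8 -> bits=110001111
After insert 'ant': sets bits 7 -> bits=110001111
After insert 'pig': sets bits 5 7 -> bits=110001111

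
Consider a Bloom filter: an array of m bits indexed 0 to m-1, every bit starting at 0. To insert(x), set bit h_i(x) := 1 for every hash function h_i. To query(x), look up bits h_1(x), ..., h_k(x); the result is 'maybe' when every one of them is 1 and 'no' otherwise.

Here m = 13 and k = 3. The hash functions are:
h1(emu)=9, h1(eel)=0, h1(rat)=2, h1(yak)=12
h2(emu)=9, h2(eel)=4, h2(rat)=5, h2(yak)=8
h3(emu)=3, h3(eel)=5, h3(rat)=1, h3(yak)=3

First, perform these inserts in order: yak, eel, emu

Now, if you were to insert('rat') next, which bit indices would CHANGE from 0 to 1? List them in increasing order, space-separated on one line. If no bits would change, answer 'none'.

Answer: 1 2

Derivation:
Start: bits=0000000000000
After insert 'yak': sets bits 3 8 12 -> bits=0001000010001
After insert 'eel': sets bits 0 4 5 -> bits=1001110010001
After insert 'emu': sets bits 3 9 -> bits=1001110011001
insert 'rat' would touch bits 1 2 5; currently bit1=0, bit2=0, bit5=1
Bits that are 0 among those (would change 0->1): 1 2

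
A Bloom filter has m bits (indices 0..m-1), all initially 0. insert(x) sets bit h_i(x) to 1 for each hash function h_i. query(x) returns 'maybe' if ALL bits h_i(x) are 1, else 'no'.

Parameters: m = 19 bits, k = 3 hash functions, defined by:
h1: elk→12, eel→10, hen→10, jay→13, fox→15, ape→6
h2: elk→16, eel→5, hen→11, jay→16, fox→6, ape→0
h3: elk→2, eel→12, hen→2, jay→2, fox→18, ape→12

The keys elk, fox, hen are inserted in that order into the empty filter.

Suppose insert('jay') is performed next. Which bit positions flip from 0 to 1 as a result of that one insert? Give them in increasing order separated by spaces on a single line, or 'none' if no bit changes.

Answer: 13

Derivation:
Start: bits=0000000000000000000
After insert 'elk': sets bits 2 12 16 -> bits=0010000000001000100
After insert 'fox': sets bits 6 15 18 -> bits=0010001000001001101
After insert 'hen': sets bits 2 10 11 -> bits=0010001000111001101
insert 'jay' would touch bits 2 13 16; currently bit2=1, bit13=0, bit16=1
Bits that are 0 among those (would change 0->1): 13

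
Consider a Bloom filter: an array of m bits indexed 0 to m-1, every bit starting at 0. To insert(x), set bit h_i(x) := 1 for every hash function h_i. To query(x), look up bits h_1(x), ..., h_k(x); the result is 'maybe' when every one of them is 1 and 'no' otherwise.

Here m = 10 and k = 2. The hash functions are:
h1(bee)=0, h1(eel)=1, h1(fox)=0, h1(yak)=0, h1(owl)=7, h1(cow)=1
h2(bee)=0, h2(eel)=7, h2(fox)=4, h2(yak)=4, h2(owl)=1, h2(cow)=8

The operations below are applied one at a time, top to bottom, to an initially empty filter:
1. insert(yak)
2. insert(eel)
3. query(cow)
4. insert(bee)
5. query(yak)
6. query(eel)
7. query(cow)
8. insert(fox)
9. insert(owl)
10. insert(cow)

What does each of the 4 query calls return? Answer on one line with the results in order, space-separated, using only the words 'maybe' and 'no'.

Start: bits=0000000000
Op 1: insert yak -> sets bits 0 4 -> bits=1000100000
Op 2: insert eel -> sets bits 1 7 -> bits=1100100100
Op 3: query cow -> checks bit1=1, bit8=0 (has a 0) -> no
Op 4: insert bee -> sets bits 0 -> bits=1100100100
Op 5: query yak -> checks bit0=1, bit4=1 (all 1) -> maybe
Op 6: query eel -> checks bit1=1, bit7=1 (all 1) -> maybe
Op 7: query cow -> checks bit1=1, bit8=0 (has a 0) -> no
Op 8: insert fox -> sets bits 0 4 -> bits=1100100100
Op 9: insert owl -> sets bits 1 7 -> bits=1100100100
Op 10: insert cow -> sets bits 1 8 -> bits=1100100110
Query results in order: no maybe maybe no

Answer: no maybe maybe no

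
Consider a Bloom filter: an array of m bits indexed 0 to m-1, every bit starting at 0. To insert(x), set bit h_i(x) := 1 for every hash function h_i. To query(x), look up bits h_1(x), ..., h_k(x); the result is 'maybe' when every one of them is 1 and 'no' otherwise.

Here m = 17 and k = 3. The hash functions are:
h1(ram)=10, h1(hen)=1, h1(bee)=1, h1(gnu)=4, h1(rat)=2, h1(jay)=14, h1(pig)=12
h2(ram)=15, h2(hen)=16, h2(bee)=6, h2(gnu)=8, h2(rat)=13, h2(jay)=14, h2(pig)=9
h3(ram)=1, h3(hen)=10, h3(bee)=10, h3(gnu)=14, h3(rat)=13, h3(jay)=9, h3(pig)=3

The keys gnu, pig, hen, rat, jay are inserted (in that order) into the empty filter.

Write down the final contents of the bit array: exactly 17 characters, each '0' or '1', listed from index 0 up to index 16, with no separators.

Start: bits=00000000000000000
After insert 'gnu': sets bits 4 8 14 -> bits=00001000100000100
After insert 'pig': sets bits 3 9 12 -> bits=00011000110010100
After insert 'hen': sets bits 1 10 16 -> bits=01011000111010101
After insert 'rat': sets bits 2 13 -> bits=01111000111011101
After insert 'jay': sets bits 9 14 -> bits=01111000111011101

Answer: 01111000111011101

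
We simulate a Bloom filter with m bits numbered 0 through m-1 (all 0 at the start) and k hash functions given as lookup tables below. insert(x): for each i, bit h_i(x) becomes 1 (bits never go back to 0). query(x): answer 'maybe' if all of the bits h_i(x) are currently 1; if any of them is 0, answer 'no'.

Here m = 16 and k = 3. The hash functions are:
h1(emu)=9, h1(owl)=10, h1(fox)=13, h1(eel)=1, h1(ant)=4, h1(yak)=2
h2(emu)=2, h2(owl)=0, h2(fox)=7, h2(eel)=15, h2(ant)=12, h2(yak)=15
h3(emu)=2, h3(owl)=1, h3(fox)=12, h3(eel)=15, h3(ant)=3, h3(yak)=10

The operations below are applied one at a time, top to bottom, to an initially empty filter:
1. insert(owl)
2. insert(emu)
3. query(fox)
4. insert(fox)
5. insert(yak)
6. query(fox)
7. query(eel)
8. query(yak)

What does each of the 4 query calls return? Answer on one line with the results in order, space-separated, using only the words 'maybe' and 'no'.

Start: bits=0000000000000000
Op 1: insert owl -> sets bits 0 1 10 -> bits=1100000000100000
Op 2: insert emu -> sets bits 2 9 -> bits=1110000001100000
Op 3: query fox -> checks bit7=0, bit12=0, bit13=0 (has a 0) -> no
Op 4: insert fox -> sets bits 7 12 13 -> bits=1110000101101100
Op 5: insert yak -> sets bits 2 10 15 -> bits=1110000101101101
Op 6: query fox -> checks bit7=1, bit12=1, bit13=1 (all 1) -> maybe
Op 7: query eel -> checks bit1=1, bit15=1 (all 1) -> maybe
Op 8: query yak -> checks bit2=1, bit10=1, bit15=1 (all 1) -> maybe
Query results in order: no maybe maybe maybe

Answer: no maybe maybe maybe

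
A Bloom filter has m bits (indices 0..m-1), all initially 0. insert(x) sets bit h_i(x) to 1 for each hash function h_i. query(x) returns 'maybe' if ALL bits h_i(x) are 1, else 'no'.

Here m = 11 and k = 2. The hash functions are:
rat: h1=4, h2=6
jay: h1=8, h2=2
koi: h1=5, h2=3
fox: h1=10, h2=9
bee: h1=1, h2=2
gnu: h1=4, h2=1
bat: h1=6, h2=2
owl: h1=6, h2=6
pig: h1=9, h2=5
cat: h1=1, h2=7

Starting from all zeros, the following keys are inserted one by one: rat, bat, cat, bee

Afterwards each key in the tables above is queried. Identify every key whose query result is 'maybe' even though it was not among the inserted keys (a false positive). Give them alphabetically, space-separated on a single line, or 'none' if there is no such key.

Answer: gnu owl

Derivation:
Start: bits=00000000000
After insert 'rat': sets bits 4 6 -> bits=00001010000
After insert 'bat': sets bits 2 6 -> bits=00101010000
After insert 'cat': sets bits 1 7 -> bits=01101011000
After insert 'bee': sets bits 1 2 -> bits=01101011000
Not inserted: fox gnu jay koi owl pig — query each against bits=01101011000:
query fox: checks bit9=0, bit10=0 (has a 0) -> no => not a false positive
query gnu: checks bit1=1, bit4=1 (all 1) -> maybe => FALSE POSITIVE
query jay: checks bit2=1, bit8=0 (has a 0) -> no => not a false positive
query koi: checks bit3=0, bit5=0 (has a 0) -> no => not a false positive
query owl: checks bit6=1 (all 1) -> maybe => FALSE POSITIVE
query pig: checks bit5=0, bit9=0 (has a 0) -> no => not a false positive
False positives (alphabetical): gnu owl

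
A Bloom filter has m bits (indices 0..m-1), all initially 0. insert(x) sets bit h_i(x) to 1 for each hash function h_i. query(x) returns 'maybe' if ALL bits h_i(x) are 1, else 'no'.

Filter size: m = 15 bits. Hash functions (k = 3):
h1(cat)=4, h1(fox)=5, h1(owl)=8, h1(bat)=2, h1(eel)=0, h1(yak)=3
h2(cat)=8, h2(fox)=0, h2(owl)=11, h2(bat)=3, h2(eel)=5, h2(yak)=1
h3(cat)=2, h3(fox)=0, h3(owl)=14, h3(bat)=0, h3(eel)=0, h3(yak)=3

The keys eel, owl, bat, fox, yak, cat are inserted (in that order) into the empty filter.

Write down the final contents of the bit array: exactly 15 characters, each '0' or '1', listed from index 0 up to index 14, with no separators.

Start: bits=000000000000000
After insert 'eel': sets bits 0 5 -> bits=100001000000000
After insert 'owl': sets bits 8 11 14 -> bits=100001001001001
After insert 'bat': sets bits 0 2 3 -> bits=101101001001001
After insert 'fox': sets bits 0 5 -> bits=101101001001001
After insert 'yak': sets bits 1 3 -> bits=111101001001001
After insert 'cat': sets bits 2 4 8 -> bits=111111001001001

Answer: 111111001001001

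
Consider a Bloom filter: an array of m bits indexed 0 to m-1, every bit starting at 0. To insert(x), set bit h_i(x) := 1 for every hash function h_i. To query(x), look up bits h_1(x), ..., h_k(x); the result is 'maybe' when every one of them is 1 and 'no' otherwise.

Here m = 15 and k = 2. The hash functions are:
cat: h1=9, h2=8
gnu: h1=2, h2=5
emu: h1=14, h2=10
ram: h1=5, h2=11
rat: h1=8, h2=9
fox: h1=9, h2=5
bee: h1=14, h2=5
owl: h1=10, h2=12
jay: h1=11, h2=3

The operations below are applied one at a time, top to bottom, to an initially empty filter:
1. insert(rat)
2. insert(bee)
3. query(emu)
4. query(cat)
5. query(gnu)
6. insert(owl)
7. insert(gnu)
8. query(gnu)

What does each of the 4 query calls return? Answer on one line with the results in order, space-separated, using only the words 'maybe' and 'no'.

Answer: no maybe no maybe

Derivation:
Start: bits=000000000000000
Op 1: insert rat -> sets bits 8 9 -> bits=000000001100000
Op 2: insert bee -> sets bits 5 14 -> bits=000001001100001
Op 3: query emu -> checks bit10=0, bit14=1 (has a 0) -> no
Op 4: query cat -> checks bit8=1, bit9=1 (all 1) -> maybe
Op 5: query gnu -> checks bit2=0, bit5=1 (has a 0) -> no
Op 6: insert owl -> sets bits 10 12 -> bits=000001001110101
Op 7: insert gnu -> sets bits 2 5 -> bits=001001001110101
Op 8: query gnu -> checks bit2=1, bit5=1 (all 1) -> maybe
Query results in order: no maybe no maybe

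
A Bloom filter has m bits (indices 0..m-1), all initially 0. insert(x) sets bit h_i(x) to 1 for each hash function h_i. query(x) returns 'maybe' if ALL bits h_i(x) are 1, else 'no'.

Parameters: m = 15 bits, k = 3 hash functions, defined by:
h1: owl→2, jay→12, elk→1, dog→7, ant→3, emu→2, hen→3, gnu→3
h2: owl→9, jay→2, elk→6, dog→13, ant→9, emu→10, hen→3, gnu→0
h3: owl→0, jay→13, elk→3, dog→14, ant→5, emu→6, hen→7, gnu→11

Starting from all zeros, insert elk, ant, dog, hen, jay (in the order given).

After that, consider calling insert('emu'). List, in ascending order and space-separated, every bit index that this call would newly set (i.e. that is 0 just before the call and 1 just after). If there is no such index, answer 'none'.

Answer: 10

Derivation:
Start: bits=000000000000000
After insert 'elk': sets bits 1 3 6 -> bits=010100100000000
After insert 'ant': sets bits 3 5 9 -> bits=010101100100000
After insert 'dog': sets bits 7 13 14 -> bits=010101110100011
After insert 'hen': sets bits 3 7 -> bits=010101110100011
After insert 'jay': sets bits 2 12 13 -> bits=011101110100111
insert 'emu' would touch bits 2 6 10; currently bit2=1, bit6=1, bit10=0
Bits that are 0 among those (would change 0->1): 10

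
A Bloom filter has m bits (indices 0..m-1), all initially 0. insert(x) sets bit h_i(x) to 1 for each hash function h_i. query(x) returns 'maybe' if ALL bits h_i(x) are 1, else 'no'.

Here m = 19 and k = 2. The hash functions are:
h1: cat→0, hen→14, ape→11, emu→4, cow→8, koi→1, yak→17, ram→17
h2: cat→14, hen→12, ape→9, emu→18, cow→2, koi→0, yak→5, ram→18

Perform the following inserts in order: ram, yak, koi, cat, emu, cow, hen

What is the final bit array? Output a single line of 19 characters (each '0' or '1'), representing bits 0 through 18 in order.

Answer: 1110110010001010011

Derivation:
Start: bits=0000000000000000000
After insert 'ram': sets bits 17 18 -> bits=0000000000000000011
After insert 'yak': sets bits 5 17 -> bits=0000010000000000011
After insert 'koi': sets bits 0 1 -> bits=1100010000000000011
After insert 'cat': sets bits 0 14 -> bits=1100010000000010011
After insert 'emu': sets bits 4 18 -> bits=1100110000000010011
After insert 'cow': sets bits 2 8 -> bits=1110110010000010011
After insert 'hen': sets bits 12 14 -> bits=1110110010001010011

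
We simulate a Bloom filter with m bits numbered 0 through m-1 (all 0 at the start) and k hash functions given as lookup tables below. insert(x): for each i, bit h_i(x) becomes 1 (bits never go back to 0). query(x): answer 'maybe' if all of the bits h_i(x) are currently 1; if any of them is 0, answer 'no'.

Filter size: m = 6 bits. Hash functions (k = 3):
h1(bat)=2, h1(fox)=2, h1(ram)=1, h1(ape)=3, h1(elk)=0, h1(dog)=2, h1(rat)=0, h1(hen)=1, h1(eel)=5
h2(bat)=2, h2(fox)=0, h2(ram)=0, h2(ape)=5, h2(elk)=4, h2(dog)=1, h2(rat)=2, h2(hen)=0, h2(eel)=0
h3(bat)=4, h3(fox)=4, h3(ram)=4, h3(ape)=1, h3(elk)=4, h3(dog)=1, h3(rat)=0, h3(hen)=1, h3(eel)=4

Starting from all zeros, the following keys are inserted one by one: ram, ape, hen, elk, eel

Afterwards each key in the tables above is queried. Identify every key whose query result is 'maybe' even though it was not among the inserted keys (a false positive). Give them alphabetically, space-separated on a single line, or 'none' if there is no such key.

Answer: none

Derivation:
Start: bits=000000
After insert 'ram': sets bits 0 1 4 -> bits=110010
After insert 'ape': sets bits 1 3 5 -> bits=110111
After insert 'hen': sets bits 0 1 -> bits=110111
After insert 'elk': sets bits 0 4 -> bits=110111
After insert 'eel': sets bits 0 4 5 -> bits=110111
Not inserted: bat dog fox rat — query each against bits=110111:
query bat: checks bit2=0, bit4=1 (has a 0) -> no => not a false positive
query dog: checks bit1=1, bit2=0 (has a 0) -> no => not a false positive
query fox: checks bit0=1, bit2=0, bit4=1 (has a 0) -> no => not a false positive
query rat: checks bit0=1, bit2=0 (has a 0) -> no => not a false positive
False positives (alphabetical): none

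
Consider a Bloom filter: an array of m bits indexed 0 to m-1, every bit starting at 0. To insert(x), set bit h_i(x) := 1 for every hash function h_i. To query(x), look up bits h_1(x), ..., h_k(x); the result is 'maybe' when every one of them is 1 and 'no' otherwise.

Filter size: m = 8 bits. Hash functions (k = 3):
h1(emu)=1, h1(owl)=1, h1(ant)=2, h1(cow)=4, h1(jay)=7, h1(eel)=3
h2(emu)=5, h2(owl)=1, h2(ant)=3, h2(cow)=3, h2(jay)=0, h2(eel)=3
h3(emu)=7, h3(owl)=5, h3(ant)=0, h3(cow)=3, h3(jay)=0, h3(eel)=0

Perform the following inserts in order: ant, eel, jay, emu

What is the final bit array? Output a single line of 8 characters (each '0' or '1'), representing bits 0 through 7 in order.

Start: bits=00000000
After insert 'ant': sets bits 0 2 3 -> bits=10110000
After insert 'eel': sets bits 0 3 -> bits=10110000
After insert 'jay': sets bits 0 7 -> bits=10110001
After insert 'emu': sets bits 1 5 7 -> bits=11110101

Answer: 11110101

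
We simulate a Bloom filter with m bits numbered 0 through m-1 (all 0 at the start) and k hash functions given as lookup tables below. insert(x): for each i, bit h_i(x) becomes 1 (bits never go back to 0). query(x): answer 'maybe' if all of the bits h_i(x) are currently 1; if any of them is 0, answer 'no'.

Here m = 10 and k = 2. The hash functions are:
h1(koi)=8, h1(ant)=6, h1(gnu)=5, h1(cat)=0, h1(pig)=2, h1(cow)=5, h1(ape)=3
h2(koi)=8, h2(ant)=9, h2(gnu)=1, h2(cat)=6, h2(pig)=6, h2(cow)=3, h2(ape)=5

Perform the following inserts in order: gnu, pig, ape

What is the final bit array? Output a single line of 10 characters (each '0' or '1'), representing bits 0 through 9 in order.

Answer: 0111011000

Derivation:
Start: bits=0000000000
After insert 'gnu': sets bits 1 5 -> bits=0100010000
After insert 'pig': sets bits 2 6 -> bits=0110011000
After insert 'ape': sets bits 3 5 -> bits=0111011000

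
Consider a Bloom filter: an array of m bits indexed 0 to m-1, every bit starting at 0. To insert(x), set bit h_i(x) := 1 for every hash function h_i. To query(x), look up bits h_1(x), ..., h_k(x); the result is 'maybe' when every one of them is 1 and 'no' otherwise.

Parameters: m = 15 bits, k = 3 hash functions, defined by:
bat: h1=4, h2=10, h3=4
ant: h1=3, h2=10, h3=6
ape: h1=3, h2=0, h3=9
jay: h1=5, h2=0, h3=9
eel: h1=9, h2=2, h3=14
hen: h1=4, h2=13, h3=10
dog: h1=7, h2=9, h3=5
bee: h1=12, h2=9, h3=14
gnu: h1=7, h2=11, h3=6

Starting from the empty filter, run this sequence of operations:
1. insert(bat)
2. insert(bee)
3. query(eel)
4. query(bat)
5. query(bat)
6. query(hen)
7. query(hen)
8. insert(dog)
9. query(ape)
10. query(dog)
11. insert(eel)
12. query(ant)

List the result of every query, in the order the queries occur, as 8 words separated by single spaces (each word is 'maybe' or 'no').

Answer: no maybe maybe no no no maybe no

Derivation:
Start: bits=000000000000000
Op 1: insert bat -> sets bits 4 10 -> bits=000010000010000
Op 2: insert bee -> sets bits 9 12 14 -> bits=000010000110101
Op 3: query eel -> checks bit2=0, bit9=1, bit14=1 (has a 0) -> no
Op 4: query bat -> checks bit4=1, bit10=1 (all 1) -> maybe
Op 5: query bat -> checks bit4=1, bit10=1 (all 1) -> maybe
Op 6: query hen -> checks bit4=1, bit10=1, bit13=0 (has a 0) -> no
Op 7: query hen -> checks bit4=1, bit10=1, bit13=0 (has a 0) -> no
Op 8: insert dog -> sets bits 5 7 9 -> bits=000011010110101
Op 9: query ape -> checks bit0=0, bit3=0, bit9=1 (has a 0) -> no
Op 10: query dog -> checks bit5=1, bit7=1, bit9=1 (all 1) -> maybe
Op 11: insert eel -> sets bits 2 9 14 -> bits=001011010110101
Op 12: query ant -> checks bit3=0, bit6=0, bit10=1 (has a 0) -> no
Query results in order: no maybe maybe no no no maybe no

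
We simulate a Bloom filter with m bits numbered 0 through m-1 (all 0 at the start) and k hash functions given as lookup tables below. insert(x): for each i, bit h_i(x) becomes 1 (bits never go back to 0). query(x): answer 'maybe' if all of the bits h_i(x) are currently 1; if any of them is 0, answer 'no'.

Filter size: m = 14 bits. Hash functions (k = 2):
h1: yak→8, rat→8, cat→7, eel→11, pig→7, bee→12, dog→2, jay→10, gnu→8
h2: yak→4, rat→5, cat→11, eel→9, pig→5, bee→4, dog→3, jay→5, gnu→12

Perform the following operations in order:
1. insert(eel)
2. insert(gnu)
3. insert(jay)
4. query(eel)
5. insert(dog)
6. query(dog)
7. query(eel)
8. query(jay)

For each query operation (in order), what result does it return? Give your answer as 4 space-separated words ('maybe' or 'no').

Answer: maybe maybe maybe maybe

Derivation:
Start: bits=00000000000000
Op 1: insert eel -> sets bits 9 11 -> bits=00000000010100
Op 2: insert gnu -> sets bits 8 12 -> bits=00000000110110
Op 3: insert jay -> sets bits 5 10 -> bits=00000100111110
Op 4: query eel -> checks bit9=1, bit11=1 (all 1) -> maybe
Op 5: insert dog -> sets bits 2 3 -> bits=00110100111110
Op 6: query dog -> checks bit2=1, bit3=1 (all 1) -> maybe
Op 7: query eel -> checks bit9=1, bit11=1 (all 1) -> maybe
Op 8: query jay -> checks bit5=1, bit10=1 (all 1) -> maybe
Query results in order: maybe maybe maybe maybe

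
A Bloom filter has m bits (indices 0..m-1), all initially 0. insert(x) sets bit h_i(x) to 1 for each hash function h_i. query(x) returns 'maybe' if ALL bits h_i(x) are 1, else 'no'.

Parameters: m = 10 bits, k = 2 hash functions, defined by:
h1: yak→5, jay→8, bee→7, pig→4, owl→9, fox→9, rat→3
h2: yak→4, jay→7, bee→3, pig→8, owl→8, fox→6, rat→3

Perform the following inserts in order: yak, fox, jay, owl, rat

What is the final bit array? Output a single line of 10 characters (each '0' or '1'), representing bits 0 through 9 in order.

Start: bits=0000000000
After insert 'yak': sets bits 4 5 -> bits=0000110000
After insert 'fox': sets bits 6 9 -> bits=0000111001
After insert 'jay': sets bits 7 8 -> bits=0000111111
After insert 'owl': sets bits 8 9 -> bits=0000111111
After insert 'rat': sets bits 3 -> bits=0001111111

Answer: 0001111111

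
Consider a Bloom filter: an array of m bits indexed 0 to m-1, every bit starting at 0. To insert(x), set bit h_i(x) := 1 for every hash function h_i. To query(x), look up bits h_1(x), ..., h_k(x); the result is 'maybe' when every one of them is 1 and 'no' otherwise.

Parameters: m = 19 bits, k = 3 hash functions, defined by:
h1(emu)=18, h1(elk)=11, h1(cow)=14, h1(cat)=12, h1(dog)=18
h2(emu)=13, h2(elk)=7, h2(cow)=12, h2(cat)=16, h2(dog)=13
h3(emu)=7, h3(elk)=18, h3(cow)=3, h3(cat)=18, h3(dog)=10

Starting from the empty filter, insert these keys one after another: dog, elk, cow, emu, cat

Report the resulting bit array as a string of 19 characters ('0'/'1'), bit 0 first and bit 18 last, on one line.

Answer: 0001000100111110101

Derivation:
Start: bits=0000000000000000000
After insert 'dog': sets bits 10 13 18 -> bits=0000000000100100001
After insert 'elk': sets bits 7 11 18 -> bits=0000000100110100001
After insert 'cow': sets bits 3 12 14 -> bits=0001000100111110001
After insert 'emu': sets bits 7 13 18 -> bits=0001000100111110001
After insert 'cat': sets bits 12 16 18 -> bits=0001000100111110101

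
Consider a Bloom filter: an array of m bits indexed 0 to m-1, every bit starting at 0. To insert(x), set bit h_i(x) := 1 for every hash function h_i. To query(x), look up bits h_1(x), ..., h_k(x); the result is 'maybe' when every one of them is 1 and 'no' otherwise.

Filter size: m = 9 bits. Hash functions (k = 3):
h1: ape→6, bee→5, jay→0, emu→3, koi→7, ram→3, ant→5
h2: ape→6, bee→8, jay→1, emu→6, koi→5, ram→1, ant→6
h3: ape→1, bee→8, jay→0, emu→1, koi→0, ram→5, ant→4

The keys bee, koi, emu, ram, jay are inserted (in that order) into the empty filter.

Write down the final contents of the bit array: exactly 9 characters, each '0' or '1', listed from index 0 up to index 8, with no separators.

Start: bits=000000000
After insert 'bee': sets bits 5 8 -> bits=000001001
After insert 'koi': sets bits 0 5 7 -> bits=100001011
After insert 'emu': sets bits 1 3 6 -> bits=110101111
After insert 'ram': sets bits 1 3 5 -> bits=110101111
After insert 'jay': sets bits 0 1 -> bits=110101111

Answer: 110101111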